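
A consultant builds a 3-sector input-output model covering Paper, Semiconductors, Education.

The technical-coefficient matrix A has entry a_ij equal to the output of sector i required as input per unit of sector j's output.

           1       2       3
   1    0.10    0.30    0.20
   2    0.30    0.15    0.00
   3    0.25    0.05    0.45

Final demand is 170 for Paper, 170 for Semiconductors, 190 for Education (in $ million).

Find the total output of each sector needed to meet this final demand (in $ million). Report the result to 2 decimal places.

I − A =
  [   0.90    -0.30    -0.20]
  [  -0.30     0.85     0.00]
  [  -0.25    -0.05     0.55]
Cofactors of I−A, C_ij = (−1)^(i+j)·(minor ij) (rows/columns in the sector order above):
  C_11 = (0.85)(0.55) − (0.00)(-0.05) = 0.4675
  C_12 = −[(-0.30)(0.55) − (0.00)(-0.25)] = 0.1650
  C_13 = (-0.30)(-0.05) − (0.85)(-0.25) = 0.2275
  C_21 = −[(-0.30)(0.55) − (-0.20)(-0.05)] = 0.1750
  C_22 = (0.90)(0.55) − (-0.20)(-0.25) = 0.4450
  C_23 = −[(0.90)(-0.05) − (-0.30)(-0.25)] = 0.1200
  C_31 = (-0.30)(0.00) − (-0.20)(0.85) = 0.1700
  C_32 = −[(0.90)(0.00) − (-0.20)(-0.30)] = 0.0600
  C_33 = (0.90)(0.85) − (-0.30)(-0.30) = 0.6750
det(I−A) = Σ_j (I−A)_1j·C_1j = (0.90)(0.4675) + (-0.30)(0.1650) + (-0.20)(0.2275) = 0.32575
adj(I−A) = Cᵀ =
  [ 0.4675   0.1750   0.1700]
  [ 0.1650   0.4450   0.0600]
  [ 0.2275   0.1200   0.6750]
(I − A)⁻¹ = adj(I−A) / det(I−A) ≈
  [   1.4351     0.5372     0.5219]
  [   0.5065     1.3661     0.1842]
  [   0.6984     0.3684     2.0721]
x = (I − A)⁻¹ d = adj(I−A)·d / det(I−A), with det(I−A) = 0.32575:
  x_1 = (0.4675·170 + 0.1750·170 + 0.1700·190) / 0.32575 = 141.525 / 0.32575 ≈ 434.46
  x_2 = (0.1650·170 + 0.4450·170 + 0.0600·190) / 0.32575 = 115.10 / 0.32575 ≈ 353.34
  x_3 = (0.2275·170 + 0.1200·170 + 0.6750·190) / 0.32575 = 187.325 / 0.32575 ≈ 575.06

x_1 = 434.46, x_2 = 353.34, x_3 = 575.06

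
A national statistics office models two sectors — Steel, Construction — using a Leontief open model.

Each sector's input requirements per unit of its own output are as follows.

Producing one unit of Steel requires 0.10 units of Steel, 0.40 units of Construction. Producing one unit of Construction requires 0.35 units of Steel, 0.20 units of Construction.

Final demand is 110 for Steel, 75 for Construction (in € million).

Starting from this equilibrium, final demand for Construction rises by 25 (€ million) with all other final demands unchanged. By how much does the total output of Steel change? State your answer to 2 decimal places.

I − A =
  [   0.90    -0.35]
  [  -0.40     0.80]
det(I−A) = (0.90)(0.80) − (-0.35)(-0.40) = 0.5800
adj(I−A) = [[0.80, 0.35], [0.40, 0.90]]
(I − A)⁻¹ = adj(I−A) / det(I−A) ≈
  [   1.3793     0.6034]
  [   0.6897     1.5517]
Δx = (I − A)⁻¹ Δd with Δd having +25 in the Construction component and 0 elsewhere.
So Δx_S = L_SC · (+25), where L_SC = adj(I−A)_SC / det(I−A) = 0.35 / 0.5800.
Δx_S = 0.35 × (+25) / 0.5800 = 8.75 / 0.5800 ≈ 15.09.

Δx_S = 15.09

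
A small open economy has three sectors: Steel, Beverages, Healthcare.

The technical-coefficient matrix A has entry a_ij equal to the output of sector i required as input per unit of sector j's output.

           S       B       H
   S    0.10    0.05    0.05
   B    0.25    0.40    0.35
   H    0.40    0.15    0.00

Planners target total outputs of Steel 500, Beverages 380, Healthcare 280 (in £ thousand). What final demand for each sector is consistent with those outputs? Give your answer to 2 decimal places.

I − A =
  [   0.90    -0.05    -0.05]
  [  -0.25     0.60    -0.35]
  [  -0.40    -0.15     1.00]
d = (I − A) x:
  d_S = (+0.90)·500 + (-0.05)·380 + (-0.05)·280 = 417.00
  d_B = (-0.25)·500 + (+0.60)·380 + (-0.35)·280 = 5.00
  d_H = (-0.40)·500 + (-0.15)·380 + (+1.00)·280 = 23.00

d_S = 417.00, d_B = 5.00, d_H = 23.00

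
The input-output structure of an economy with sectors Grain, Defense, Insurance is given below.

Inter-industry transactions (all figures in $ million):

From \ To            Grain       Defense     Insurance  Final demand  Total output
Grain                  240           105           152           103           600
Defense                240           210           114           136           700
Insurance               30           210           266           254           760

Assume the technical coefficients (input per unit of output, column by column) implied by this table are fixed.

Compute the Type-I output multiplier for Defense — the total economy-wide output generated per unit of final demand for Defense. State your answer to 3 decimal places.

m_D = 4.146

Technical coefficients a_ij = z_ij / X_j:
  a_GG = 240/600 = 0.40, a_DG = 240/600 = 0.40, a_IG = 30/600 = 0.05
  a_GD = 105/700 = 0.15, a_DD = 210/700 = 0.30, a_ID = 210/700 = 0.30
  a_GI = 152/760 = 0.20, a_DI = 114/760 = 0.15, a_II = 266/760 = 0.35
I − A =
  [   0.60    -0.15    -0.20]
  [  -0.40     0.70    -0.15]
  [  -0.05    -0.30     0.65]
Cofactors of I−A, C_ij = (−1)^(i+j)·(minor ij) (rows/columns in the sector order above):
  C_11 = (0.70)(0.65) − (-0.15)(-0.30) = 0.4100
  C_12 = −[(-0.40)(0.65) − (-0.15)(-0.05)] = 0.2675
  C_13 = (-0.40)(-0.30) − (0.70)(-0.05) = 0.1550
  C_21 = −[(-0.15)(0.65) − (-0.20)(-0.30)] = 0.1575
  C_22 = (0.60)(0.65) − (-0.20)(-0.05) = 0.3800
  C_23 = −[(0.60)(-0.30) − (-0.15)(-0.05)] = 0.1875
  C_31 = (-0.15)(-0.15) − (-0.20)(0.70) = 0.1625
  C_32 = −[(0.60)(-0.15) − (-0.20)(-0.40)] = 0.1700
  C_33 = (0.60)(0.70) − (-0.15)(-0.40) = 0.3600
det(I−A) = Σ_j (I−A)_1j·C_1j = (0.60)(0.4100) + (-0.15)(0.2675) + (-0.20)(0.1550) = 0.174875
adj(I−A) = Cᵀ =
  [ 0.4100   0.1575   0.1625]
  [ 0.2675   0.3800   0.1700]
  [ 0.1550   0.1875   0.3600]
(I − A)⁻¹ = adj(I−A) / det(I−A) ≈
  [   2.3445     0.9006     0.9292]
  [   1.5297     2.1730     0.9721]
  [   0.8863     1.0722     2.0586]
The output multiplier for sector j is the column-j sum of the Leontief inverse (I − A)⁻¹ = adj(I−A) / det(I−A).
Column D of adj(I−A): (0.1575, 0.3800, 0.1875); det(I−A) = 0.174875.
m_D = (0.1575 + 0.3800 + 0.1875) / 0.174875 = 0.725 / 0.174875 ≈ 4.146.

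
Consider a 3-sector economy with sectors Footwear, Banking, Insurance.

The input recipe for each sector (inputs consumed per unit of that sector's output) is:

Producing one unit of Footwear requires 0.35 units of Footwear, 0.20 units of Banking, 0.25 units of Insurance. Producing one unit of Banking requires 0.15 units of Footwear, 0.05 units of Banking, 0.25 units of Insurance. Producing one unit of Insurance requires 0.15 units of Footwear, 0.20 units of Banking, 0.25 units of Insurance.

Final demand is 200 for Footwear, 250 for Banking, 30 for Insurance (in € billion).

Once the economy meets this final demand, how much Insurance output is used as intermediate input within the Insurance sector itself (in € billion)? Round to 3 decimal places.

z_II = 87.500

I − A =
  [   0.65    -0.15    -0.15]
  [  -0.20     0.95    -0.20]
  [  -0.25    -0.25     0.75]
Cofactors of I−A, C_ij = (−1)^(i+j)·(minor ij) (rows/columns in the sector order above):
  C_11 = (0.95)(0.75) − (-0.20)(-0.25) = 0.6625
  C_12 = −[(-0.20)(0.75) − (-0.20)(-0.25)] = 0.2000
  C_13 = (-0.20)(-0.25) − (0.95)(-0.25) = 0.2875
  C_21 = −[(-0.15)(0.75) − (-0.15)(-0.25)] = 0.1500
  C_22 = (0.65)(0.75) − (-0.15)(-0.25) = 0.4500
  C_23 = −[(0.65)(-0.25) − (-0.15)(-0.25)] = 0.2000
  C_31 = (-0.15)(-0.20) − (-0.15)(0.95) = 0.1725
  C_32 = −[(0.65)(-0.20) − (-0.15)(-0.20)] = 0.1600
  C_33 = (0.65)(0.95) − (-0.15)(-0.20) = 0.5875
det(I−A) = Σ_j (I−A)_1j·C_1j = (0.65)(0.6625) + (-0.15)(0.2000) + (-0.15)(0.2875) = 0.3575
adj(I−A) = Cᵀ =
  [ 0.6625   0.1500   0.1725]
  [ 0.2000   0.4500   0.1600]
  [ 0.2875   0.2000   0.5875]
(I − A)⁻¹ = adj(I−A) / det(I−A) ≈
  [   1.8531     0.4196     0.4825]
  [   0.5594     1.2587     0.4476]
  [   0.8042     0.5594     1.6434]
First solve x = (I − A)⁻¹ d = adj(I−A)·d / det(I−A); in particular x_I = (0.2875·200 + 0.2000·250 + 0.5875·30) / 0.3575 = 125.125 / 0.3575 = 350.00000.
Intermediate flow from I to I: z_II = a_II · x_I = 0.25 × 125.125 / 0.3575 = 31.28125 / 0.3575 = 87.500.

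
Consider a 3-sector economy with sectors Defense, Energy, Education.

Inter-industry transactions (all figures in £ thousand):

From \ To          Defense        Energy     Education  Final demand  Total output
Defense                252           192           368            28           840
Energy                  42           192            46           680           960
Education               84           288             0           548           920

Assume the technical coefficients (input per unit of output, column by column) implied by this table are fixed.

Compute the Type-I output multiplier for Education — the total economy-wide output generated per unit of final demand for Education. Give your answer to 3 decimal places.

Technical coefficients a_ij = z_ij / X_j:
  a_11 = 252/840 = 0.30, a_21 = 42/840 = 0.05, a_31 = 84/840 = 0.10
  a_12 = 192/960 = 0.20, a_22 = 192/960 = 0.20, a_32 = 288/960 = 0.30
  a_13 = 368/920 = 0.40, a_23 = 46/920 = 0.05, a_33 = 0/920 = 0.00
I − A =
  [   0.70    -0.20    -0.40]
  [  -0.05     0.80    -0.05]
  [  -0.10    -0.30     1.00]
Cofactors of I−A, C_ij = (−1)^(i+j)·(minor ij) (rows/columns in the sector order above):
  C_11 = (0.80)(1.00) − (-0.05)(-0.30) = 0.7850
  C_12 = −[(-0.05)(1.00) − (-0.05)(-0.10)] = 0.0550
  C_13 = (-0.05)(-0.30) − (0.80)(-0.10) = 0.0950
  C_21 = −[(-0.20)(1.00) − (-0.40)(-0.30)] = 0.3200
  C_22 = (0.70)(1.00) − (-0.40)(-0.10) = 0.6600
  C_23 = −[(0.70)(-0.30) − (-0.20)(-0.10)] = 0.2300
  C_31 = (-0.20)(-0.05) − (-0.40)(0.80) = 0.3300
  C_32 = −[(0.70)(-0.05) − (-0.40)(-0.05)] = 0.0550
  C_33 = (0.70)(0.80) − (-0.20)(-0.05) = 0.5500
det(I−A) = Σ_j (I−A)_1j·C_1j = (0.70)(0.7850) + (-0.20)(0.0550) + (-0.40)(0.0950) = 0.5005
adj(I−A) = Cᵀ =
  [ 0.7850   0.3200   0.3300]
  [ 0.0550   0.6600   0.0550]
  [ 0.0950   0.2300   0.5500]
(I − A)⁻¹ = adj(I−A) / det(I−A) ≈
  [   1.5684     0.6394     0.6593]
  [   0.1099     1.3187     0.1099]
  [   0.1898     0.4595     1.0989]
The output multiplier for sector j is the column-j sum of the Leontief inverse (I − A)⁻¹ = adj(I−A) / det(I−A).
Column 3 of adj(I−A): (0.3300, 0.0550, 0.5500); det(I−A) = 0.5005.
m_3 = (0.3300 + 0.0550 + 0.5500) / 0.5005 = 0.935 / 0.5005 ≈ 1.868.

m_3 = 1.868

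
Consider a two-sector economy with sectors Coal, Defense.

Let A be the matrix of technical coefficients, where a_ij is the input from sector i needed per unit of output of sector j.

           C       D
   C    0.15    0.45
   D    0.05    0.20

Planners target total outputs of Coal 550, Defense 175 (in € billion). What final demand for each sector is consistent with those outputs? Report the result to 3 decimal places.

d_C = 388.750, d_D = 112.500

I − A =
  [   0.85    -0.45]
  [  -0.05     0.80]
d = (I − A) x:
  d_C = (+0.85)·550 + (-0.45)·175 = 388.750
  d_D = (-0.05)·550 + (+0.80)·175 = 112.500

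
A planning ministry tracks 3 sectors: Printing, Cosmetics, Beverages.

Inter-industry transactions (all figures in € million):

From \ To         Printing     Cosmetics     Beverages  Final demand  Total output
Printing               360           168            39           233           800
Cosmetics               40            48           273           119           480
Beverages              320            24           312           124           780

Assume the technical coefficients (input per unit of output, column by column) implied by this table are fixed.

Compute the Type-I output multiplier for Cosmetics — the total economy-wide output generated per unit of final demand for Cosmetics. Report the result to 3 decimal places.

m_C = 3.290

Technical coefficients a_ij = z_ij / X_j:
  a_PP = 360/800 = 0.45, a_CP = 40/800 = 0.05, a_BP = 320/800 = 0.40
  a_PC = 168/480 = 0.35, a_CC = 48/480 = 0.10, a_BC = 24/480 = 0.05
  a_PB = 39/780 = 0.05, a_CB = 273/780 = 0.35, a_BB = 312/780 = 0.40
I − A =
  [   0.55    -0.35    -0.05]
  [  -0.05     0.90    -0.35]
  [  -0.40    -0.05     0.60]
Cofactors of I−A, C_ij = (−1)^(i+j)·(minor ij) (rows/columns in the sector order above):
  C_11 = (0.90)(0.60) − (-0.35)(-0.05) = 0.5225
  C_12 = −[(-0.05)(0.60) − (-0.35)(-0.40)] = 0.1700
  C_13 = (-0.05)(-0.05) − (0.90)(-0.40) = 0.3625
  C_21 = −[(-0.35)(0.60) − (-0.05)(-0.05)] = 0.2125
  C_22 = (0.55)(0.60) − (-0.05)(-0.40) = 0.3100
  C_23 = −[(0.55)(-0.05) − (-0.35)(-0.40)] = 0.1675
  C_31 = (-0.35)(-0.35) − (-0.05)(0.90) = 0.1675
  C_32 = −[(0.55)(-0.35) − (-0.05)(-0.05)] = 0.1950
  C_33 = (0.55)(0.90) − (-0.35)(-0.05) = 0.4775
det(I−A) = Σ_j (I−A)_1j·C_1j = (0.55)(0.5225) + (-0.35)(0.1700) + (-0.05)(0.3625) = 0.20975
adj(I−A) = Cᵀ =
  [ 0.5225   0.2125   0.1675]
  [ 0.1700   0.3100   0.1950]
  [ 0.3625   0.1675   0.4775]
(I − A)⁻¹ = adj(I−A) / det(I−A) ≈
  [   2.4911     1.0131     0.7986]
  [   0.8105     1.4779     0.9297]
  [   1.7282     0.7986     2.2765]
The output multiplier for sector j is the column-j sum of the Leontief inverse (I − A)⁻¹ = adj(I−A) / det(I−A).
Column C of adj(I−A): (0.2125, 0.3100, 0.1675); det(I−A) = 0.20975.
m_C = (0.2125 + 0.3100 + 0.1675) / 0.20975 = 0.69 / 0.20975 ≈ 3.290.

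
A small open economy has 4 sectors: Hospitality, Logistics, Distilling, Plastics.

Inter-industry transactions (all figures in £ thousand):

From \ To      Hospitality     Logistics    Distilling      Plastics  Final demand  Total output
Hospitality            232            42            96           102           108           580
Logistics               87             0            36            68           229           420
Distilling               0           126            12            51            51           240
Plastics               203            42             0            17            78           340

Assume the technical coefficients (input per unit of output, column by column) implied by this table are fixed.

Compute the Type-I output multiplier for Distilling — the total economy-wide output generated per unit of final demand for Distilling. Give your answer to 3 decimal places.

m_3 = 3.378

Technical coefficients a_ij = z_ij / X_j:
  a_11 = 232/580 = 0.40, a_21 = 87/580 = 0.15, a_31 = 0/580 = 0.00, a_41 = 203/580 = 0.35
  a_12 = 42/420 = 0.10, a_22 = 0/420 = 0.00, a_32 = 126/420 = 0.30, a_42 = 42/420 = 0.10
  a_13 = 96/240 = 0.40, a_23 = 36/240 = 0.15, a_33 = 12/240 = 0.05, a_43 = 0/240 = 0.00
  a_14 = 102/340 = 0.30, a_24 = 68/340 = 0.20, a_34 = 51/340 = 0.15, a_44 = 17/340 = 0.05
I − A =
  [   0.60    -0.10    -0.40    -0.30]
  [  -0.15     1.00    -0.15    -0.20]
  [   0.00    -0.30     0.95    -0.15]
  [  -0.35    -0.10     0.00     0.95]
Compute the cofactors C_ij = (−1)^(i+j)·(3×3 minor ij) of I−A; the adjugate is their transpose:
adj(I−A) = Cᵀ =
  [ 0.83850   0.23875   0.39075   0.37675]
  [ 0.20975   0.42075   0.15475   0.17925]
  [ 0.11850   0.15375   0.42725   0.13725]
  [ 0.33100   0.13225   0.16025   0.51075]
det(I−A) = Σ_j (I−A)_1j·C_1j = (0.60)(0.83850) + (-0.10)(0.20975) + (-0.40)(0.11850) + (-0.30)(0.33100) = 0.335425
(I − A)⁻¹ = adj(I−A) / det(I−A) ≈
  [   2.4998     0.7118     1.1649     1.1232]
  [   0.6253     1.2544     0.4614     0.5344]
  [   0.3533     0.4584     1.2738     0.4092]
  [   0.9868     0.3943     0.4778     1.5227]
The output multiplier for sector j is the column-j sum of the Leontief inverse (I − A)⁻¹ = adj(I−A) / det(I−A).
Column 3 of adj(I−A): (0.39075, 0.15475, 0.42725, 0.16025); det(I−A) = 0.335425.
m_3 = (0.39075 + 0.15475 + 0.42725 + 0.16025) / 0.335425 = 1.133 / 0.335425 ≈ 3.378.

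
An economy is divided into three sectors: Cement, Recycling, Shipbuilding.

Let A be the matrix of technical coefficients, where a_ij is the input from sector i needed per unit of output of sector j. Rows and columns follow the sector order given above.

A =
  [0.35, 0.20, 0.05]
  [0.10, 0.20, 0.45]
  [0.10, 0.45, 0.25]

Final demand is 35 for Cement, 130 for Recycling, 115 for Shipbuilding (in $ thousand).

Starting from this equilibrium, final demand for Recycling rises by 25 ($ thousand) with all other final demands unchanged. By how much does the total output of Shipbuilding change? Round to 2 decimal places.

I − A =
  [   0.65    -0.20    -0.05]
  [  -0.10     0.80    -0.45]
  [  -0.10    -0.45     0.75]
Cofactors of I−A, C_ij = (−1)^(i+j)·(minor ij) (rows/columns in the sector order above):
  C_11 = (0.80)(0.75) − (-0.45)(-0.45) = 0.3975
  C_12 = −[(-0.10)(0.75) − (-0.45)(-0.10)] = 0.1200
  C_13 = (-0.10)(-0.45) − (0.80)(-0.10) = 0.1250
  C_21 = −[(-0.20)(0.75) − (-0.05)(-0.45)] = 0.1725
  C_22 = (0.65)(0.75) − (-0.05)(-0.10) = 0.4825
  C_23 = −[(0.65)(-0.45) − (-0.20)(-0.10)] = 0.3125
  C_31 = (-0.20)(-0.45) − (-0.05)(0.80) = 0.1300
  C_32 = −[(0.65)(-0.45) − (-0.05)(-0.10)] = 0.2975
  C_33 = (0.65)(0.80) − (-0.20)(-0.10) = 0.5000
det(I−A) = Σ_j (I−A)_1j·C_1j = (0.65)(0.3975) + (-0.20)(0.1200) + (-0.05)(0.1250) = 0.228125
adj(I−A) = Cᵀ =
  [ 0.3975   0.1725   0.1300]
  [ 0.1200   0.4825   0.2975]
  [ 0.1250   0.3125   0.5000]
(I − A)⁻¹ = adj(I−A) / det(I−A) ≈
  [   1.7425     0.7562     0.5699]
  [   0.5260     2.1151     1.3041]
  [   0.5479     1.3699     2.1918]
Δx = (I − A)⁻¹ Δd with Δd having +25 in the Recycling component and 0 elsewhere.
So Δx_3 = L_32 · (+25), where L_32 = adj(I−A)_32 / det(I−A) = 0.3125 / 0.228125.
Δx_3 = 0.3125 × (+25) / 0.228125 = 7.8125 / 0.228125 ≈ 34.25.

Δx_3 = 34.25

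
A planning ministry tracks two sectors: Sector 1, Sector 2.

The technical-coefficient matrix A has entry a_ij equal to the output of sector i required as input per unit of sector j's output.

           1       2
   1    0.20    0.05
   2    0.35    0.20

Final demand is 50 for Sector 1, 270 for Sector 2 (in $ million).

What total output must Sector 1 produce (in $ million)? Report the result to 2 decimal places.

x_1 = 85.94

I − A =
  [   0.80    -0.05]
  [  -0.35     0.80]
det(I−A) = (0.80)(0.80) − (-0.05)(-0.35) = 0.6225
adj(I−A) = [[0.80, 0.05], [0.35, 0.80]]
(I − A)⁻¹ = adj(I−A) / det(I−A) ≈
  [   1.2851     0.0803]
  [   0.5622     1.2851]
x = (I − A)⁻¹ d = adj(I−A)·d / det(I−A), with det(I−A) = 0.6225:
  x_1 = (0.80·50 + 0.05·270) / 0.6225 = 53.50 / 0.6225 ≈ 85.94
  x_2 = (0.35·50 + 0.80·270) / 0.6225 = 233.50 / 0.6225 ≈ 375.10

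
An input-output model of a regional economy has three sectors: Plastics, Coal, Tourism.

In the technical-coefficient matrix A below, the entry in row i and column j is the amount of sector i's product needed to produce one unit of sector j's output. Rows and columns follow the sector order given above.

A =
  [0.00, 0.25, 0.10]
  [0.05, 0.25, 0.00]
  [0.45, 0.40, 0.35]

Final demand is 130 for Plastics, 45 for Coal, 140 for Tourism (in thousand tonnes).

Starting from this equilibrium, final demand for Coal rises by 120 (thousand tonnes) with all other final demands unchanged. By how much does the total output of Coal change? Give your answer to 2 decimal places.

Δx_C = 163.65

I − A =
  [   1.00    -0.25    -0.10]
  [  -0.05     0.75     0.00]
  [  -0.45    -0.40     0.65]
Cofactors of I−A, C_ij = (−1)^(i+j)·(minor ij) (rows/columns in the sector order above):
  C_11 = (0.75)(0.65) − (0.00)(-0.40) = 0.4875
  C_12 = −[(-0.05)(0.65) − (0.00)(-0.45)] = 0.0325
  C_13 = (-0.05)(-0.40) − (0.75)(-0.45) = 0.3575
  C_21 = −[(-0.25)(0.65) − (-0.10)(-0.40)] = 0.2025
  C_22 = (1.00)(0.65) − (-0.10)(-0.45) = 0.6050
  C_23 = −[(1.00)(-0.40) − (-0.25)(-0.45)] = 0.5125
  C_31 = (-0.25)(0.00) − (-0.10)(0.75) = 0.0750
  C_32 = −[(1.00)(0.00) − (-0.10)(-0.05)] = 0.0050
  C_33 = (1.00)(0.75) − (-0.25)(-0.05) = 0.7375
det(I−A) = Σ_j (I−A)_1j·C_1j = (1.00)(0.4875) + (-0.25)(0.0325) + (-0.10)(0.3575) = 0.443625
adj(I−A) = Cᵀ =
  [ 0.4875   0.2025   0.0750]
  [ 0.0325   0.6050   0.0050]
  [ 0.3575   0.5125   0.7375]
(I − A)⁻¹ = adj(I−A) / det(I−A) ≈
  [   1.0989     0.4565     0.1691]
  [   0.0733     1.3638     0.0113]
  [   0.8059     1.1553     1.6624]
Δx = (I − A)⁻¹ Δd with Δd having +120 in the Coal component and 0 elsewhere.
So Δx_C = L_CC · (+120), where L_CC = adj(I−A)_CC / det(I−A) = 0.6050 / 0.443625.
Δx_C = 0.6050 × (+120) / 0.443625 = 72.60 / 0.443625 ≈ 163.65.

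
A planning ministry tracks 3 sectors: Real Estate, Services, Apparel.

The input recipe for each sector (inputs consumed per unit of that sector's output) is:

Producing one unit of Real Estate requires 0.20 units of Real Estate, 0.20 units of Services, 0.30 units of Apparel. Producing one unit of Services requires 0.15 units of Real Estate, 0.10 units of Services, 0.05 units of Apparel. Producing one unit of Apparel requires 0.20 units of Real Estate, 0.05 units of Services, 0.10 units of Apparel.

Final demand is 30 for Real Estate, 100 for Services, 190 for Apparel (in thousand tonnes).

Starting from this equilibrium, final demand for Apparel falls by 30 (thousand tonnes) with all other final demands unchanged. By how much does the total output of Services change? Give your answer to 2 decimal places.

I − A =
  [   0.80    -0.15    -0.20]
  [  -0.20     0.90    -0.05]
  [  -0.30    -0.05     0.90]
Cofactors of I−A, C_ij = (−1)^(i+j)·(minor ij) (rows/columns in the sector order above):
  C_11 = (0.90)(0.90) − (-0.05)(-0.05) = 0.8075
  C_12 = −[(-0.20)(0.90) − (-0.05)(-0.30)] = 0.1950
  C_13 = (-0.20)(-0.05) − (0.90)(-0.30) = 0.2800
  C_21 = −[(-0.15)(0.90) − (-0.20)(-0.05)] = 0.1450
  C_22 = (0.80)(0.90) − (-0.20)(-0.30) = 0.6600
  C_23 = −[(0.80)(-0.05) − (-0.15)(-0.30)] = 0.0850
  C_31 = (-0.15)(-0.05) − (-0.20)(0.90) = 0.1875
  C_32 = −[(0.80)(-0.05) − (-0.20)(-0.20)] = 0.0800
  C_33 = (0.80)(0.90) − (-0.15)(-0.20) = 0.6900
det(I−A) = Σ_j (I−A)_1j·C_1j = (0.80)(0.8075) + (-0.15)(0.1950) + (-0.20)(0.2800) = 0.56075
adj(I−A) = Cᵀ =
  [ 0.8075   0.1450   0.1875]
  [ 0.1950   0.6600   0.0800]
  [ 0.2800   0.0850   0.6900]
(I − A)⁻¹ = adj(I−A) / det(I−A) ≈
  [   1.4400     0.2586     0.3344]
  [   0.3477     1.1770     0.1427]
  [   0.4993     0.1516     1.2305]
Δx = (I − A)⁻¹ Δd with Δd having -30 in the Apparel component and 0 elsewhere.
So Δx_S = L_SA · (-30), where L_SA = adj(I−A)_SA / det(I−A) = 0.0800 / 0.56075.
Δx_S = 0.0800 × (-30) / 0.56075 = -2.40 / 0.56075 ≈ -4.28.

Δx_S = -4.28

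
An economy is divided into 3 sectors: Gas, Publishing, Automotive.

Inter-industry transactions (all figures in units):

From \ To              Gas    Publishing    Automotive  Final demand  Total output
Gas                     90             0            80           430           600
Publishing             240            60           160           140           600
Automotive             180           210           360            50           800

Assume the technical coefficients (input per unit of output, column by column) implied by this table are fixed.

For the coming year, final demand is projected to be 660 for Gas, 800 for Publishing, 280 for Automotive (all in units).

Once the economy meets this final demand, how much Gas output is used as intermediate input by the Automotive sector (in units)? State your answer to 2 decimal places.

z_13 = 225.70

Technical coefficients a_ij = z_ij / X_j:
  a_11 = 90/600 = 0.15, a_21 = 240/600 = 0.40, a_31 = 180/600 = 0.30
  a_12 = 0/600 = 0.00, a_22 = 60/600 = 0.10, a_32 = 210/600 = 0.35
  a_13 = 80/800 = 0.10, a_23 = 160/800 = 0.20, a_33 = 360/800 = 0.45
I − A =
  [   0.85     0.00    -0.10]
  [  -0.40     0.90    -0.20]
  [  -0.30    -0.35     0.55]
Cofactors of I−A, C_ij = (−1)^(i+j)·(minor ij) (rows/columns in the sector order above):
  C_11 = (0.90)(0.55) − (-0.20)(-0.35) = 0.4250
  C_12 = −[(-0.40)(0.55) − (-0.20)(-0.30)] = 0.2800
  C_13 = (-0.40)(-0.35) − (0.90)(-0.30) = 0.4100
  C_21 = −[(0.00)(0.55) − (-0.10)(-0.35)] = 0.0350
  C_22 = (0.85)(0.55) − (-0.10)(-0.30) = 0.4375
  C_23 = −[(0.85)(-0.35) − (0.00)(-0.30)] = 0.2975
  C_31 = (0.00)(-0.20) − (-0.10)(0.90) = 0.0900
  C_32 = −[(0.85)(-0.20) − (-0.10)(-0.40)] = 0.2100
  C_33 = (0.85)(0.90) − (0.00)(-0.40) = 0.7650
det(I−A) = Σ_j (I−A)_1j·C_1j = (0.85)(0.4250) + (0.00)(0.2800) + (-0.10)(0.4100) = 0.32025
adj(I−A) = Cᵀ =
  [ 0.4250   0.0350   0.0900]
  [ 0.2800   0.4375   0.2100]
  [ 0.4100   0.2975   0.7650]
(I − A)⁻¹ = adj(I−A) / det(I−A) ≈
  [   1.3271     0.1093     0.2810]
  [   0.8743     1.3661     0.6557]
  [   1.2802     0.9290     2.3888]
First solve x = (I − A)⁻¹ d = adj(I−A)·d / det(I−A); in particular x_3 = (0.4100·660 + 0.2975·800 + 0.7650·280) / 0.32025 = 722.80 / 0.32025 ≈ 2256.9867.
Intermediate flow from 1 to 3: z_13 = a_13 · x_3 = 0.10 × 722.80 / 0.32025 = 72.28 / 0.32025 ≈ 225.70.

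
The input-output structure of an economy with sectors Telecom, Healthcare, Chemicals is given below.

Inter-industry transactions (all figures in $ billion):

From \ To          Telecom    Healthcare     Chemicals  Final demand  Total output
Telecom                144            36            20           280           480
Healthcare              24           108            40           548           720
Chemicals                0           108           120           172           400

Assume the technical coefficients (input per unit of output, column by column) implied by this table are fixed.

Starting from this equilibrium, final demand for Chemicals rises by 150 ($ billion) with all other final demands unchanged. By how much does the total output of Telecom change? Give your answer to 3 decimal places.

Technical coefficients a_ij = z_ij / X_j:
  a_TT = 144/480 = 0.30, a_HT = 24/480 = 0.05, a_CT = 0/480 = 0.00
  a_TH = 36/720 = 0.05, a_HH = 108/720 = 0.15, a_CH = 108/720 = 0.15
  a_TC = 20/400 = 0.05, a_HC = 40/400 = 0.10, a_CC = 120/400 = 0.30
I − A =
  [   0.70    -0.05    -0.05]
  [  -0.05     0.85    -0.10]
  [   0.00    -0.15     0.70]
Cofactors of I−A, C_ij = (−1)^(i+j)·(minor ij) (rows/columns in the sector order above):
  C_11 = (0.85)(0.70) − (-0.10)(-0.15) = 0.5800
  C_12 = −[(-0.05)(0.70) − (-0.10)(0.00)] = 0.0350
  C_13 = (-0.05)(-0.15) − (0.85)(0.00) = 0.0075
  C_21 = −[(-0.05)(0.70) − (-0.05)(-0.15)] = 0.0425
  C_22 = (0.70)(0.70) − (-0.05)(0.00) = 0.4900
  C_23 = −[(0.70)(-0.15) − (-0.05)(0.00)] = 0.1050
  C_31 = (-0.05)(-0.10) − (-0.05)(0.85) = 0.0475
  C_32 = −[(0.70)(-0.10) − (-0.05)(-0.05)] = 0.0725
  C_33 = (0.70)(0.85) − (-0.05)(-0.05) = 0.5925
det(I−A) = Σ_j (I−A)_1j·C_1j = (0.70)(0.5800) + (-0.05)(0.0350) + (-0.05)(0.0075) = 0.403875
adj(I−A) = Cᵀ =
  [ 0.5800   0.0425   0.0475]
  [ 0.0350   0.4900   0.0725]
  [ 0.0075   0.1050   0.5925]
(I − A)⁻¹ = adj(I−A) / det(I−A) ≈
  [   1.4361     0.1052     0.1176]
  [   0.0867     1.2132     0.1795]
  [   0.0186     0.2600     1.4670]
Δx = (I − A)⁻¹ Δd with Δd having +150 in the Chemicals component and 0 elsewhere.
So Δx_T = L_TC · (+150), where L_TC = adj(I−A)_TC / det(I−A) = 0.0475 / 0.403875.
Δx_T = 0.0475 × (+150) / 0.403875 = 7.125 / 0.403875 ≈ 17.642.

Δx_T = 17.642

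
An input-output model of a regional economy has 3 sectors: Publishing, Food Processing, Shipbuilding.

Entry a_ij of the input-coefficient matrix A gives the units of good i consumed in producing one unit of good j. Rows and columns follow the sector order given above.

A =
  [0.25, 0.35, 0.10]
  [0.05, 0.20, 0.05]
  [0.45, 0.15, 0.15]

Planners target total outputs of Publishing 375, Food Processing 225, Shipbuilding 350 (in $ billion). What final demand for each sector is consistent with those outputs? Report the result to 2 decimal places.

d_P = 167.50, d_F = 143.75, d_S = 95.00

I − A =
  [   0.75    -0.35    -0.10]
  [  -0.05     0.80    -0.05]
  [  -0.45    -0.15     0.85]
d = (I − A) x:
  d_P = (+0.75)·375 + (-0.35)·225 + (-0.10)·350 = 167.50
  d_F = (-0.05)·375 + (+0.80)·225 + (-0.05)·350 = 143.75
  d_S = (-0.45)·375 + (-0.15)·225 + (+0.85)·350 = 95.00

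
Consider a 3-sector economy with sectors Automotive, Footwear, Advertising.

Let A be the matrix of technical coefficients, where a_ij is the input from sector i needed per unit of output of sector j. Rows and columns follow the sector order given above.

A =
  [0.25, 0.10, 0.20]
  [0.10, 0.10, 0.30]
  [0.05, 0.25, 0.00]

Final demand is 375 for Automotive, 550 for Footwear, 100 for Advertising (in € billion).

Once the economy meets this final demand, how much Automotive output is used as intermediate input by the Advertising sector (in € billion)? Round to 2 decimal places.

I − A =
  [   0.75    -0.10    -0.20]
  [  -0.10     0.90    -0.30]
  [  -0.05    -0.25     1.00]
Cofactors of I−A, C_ij = (−1)^(i+j)·(minor ij) (rows/columns in the sector order above):
  C_11 = (0.90)(1.00) − (-0.30)(-0.25) = 0.8250
  C_12 = −[(-0.10)(1.00) − (-0.30)(-0.05)] = 0.1150
  C_13 = (-0.10)(-0.25) − (0.90)(-0.05) = 0.0700
  C_21 = −[(-0.10)(1.00) − (-0.20)(-0.25)] = 0.1500
  C_22 = (0.75)(1.00) − (-0.20)(-0.05) = 0.7400
  C_23 = −[(0.75)(-0.25) − (-0.10)(-0.05)] = 0.1925
  C_31 = (-0.10)(-0.30) − (-0.20)(0.90) = 0.2100
  C_32 = −[(0.75)(-0.30) − (-0.20)(-0.10)] = 0.2450
  C_33 = (0.75)(0.90) − (-0.10)(-0.10) = 0.6650
det(I−A) = Σ_j (I−A)_1j·C_1j = (0.75)(0.8250) + (-0.10)(0.1150) + (-0.20)(0.0700) = 0.59325
adj(I−A) = Cᵀ =
  [ 0.8250   0.1500   0.2100]
  [ 0.1150   0.7400   0.2450]
  [ 0.0700   0.1925   0.6650]
(I − A)⁻¹ = adj(I−A) / det(I−A) ≈
  [   1.3906     0.2528     0.3540]
  [   0.1938     1.2474     0.4130]
  [   0.1180     0.3245     1.1209]
First solve x = (I − A)⁻¹ d = adj(I−A)·d / det(I−A); in particular x_3 = (0.0700·375 + 0.1925·550 + 0.6650·100) / 0.59325 = 198.625 / 0.59325 ≈ 334.8083.
Intermediate flow from 1 to 3: z_13 = a_13 · x_3 = 0.20 × 198.625 / 0.59325 = 39.725 / 0.59325 ≈ 66.96.

z_13 = 66.96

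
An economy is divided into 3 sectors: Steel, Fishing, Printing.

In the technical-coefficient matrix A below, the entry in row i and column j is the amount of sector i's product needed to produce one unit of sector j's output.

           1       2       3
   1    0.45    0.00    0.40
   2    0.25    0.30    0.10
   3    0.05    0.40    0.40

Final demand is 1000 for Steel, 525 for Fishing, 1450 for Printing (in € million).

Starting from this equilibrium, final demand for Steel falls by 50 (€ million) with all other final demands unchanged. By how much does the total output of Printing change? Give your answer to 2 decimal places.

I − A =
  [   0.55     0.00    -0.40]
  [  -0.25     0.70    -0.10]
  [  -0.05    -0.40     0.60]
Cofactors of I−A, C_ij = (−1)^(i+j)·(minor ij) (rows/columns in the sector order above):
  C_11 = (0.70)(0.60) − (-0.10)(-0.40) = 0.3800
  C_12 = −[(-0.25)(0.60) − (-0.10)(-0.05)] = 0.1550
  C_13 = (-0.25)(-0.40) − (0.70)(-0.05) = 0.1350
  C_21 = −[(0.00)(0.60) − (-0.40)(-0.40)] = 0.1600
  C_22 = (0.55)(0.60) − (-0.40)(-0.05) = 0.3100
  C_23 = −[(0.55)(-0.40) − (0.00)(-0.05)] = 0.2200
  C_31 = (0.00)(-0.10) − (-0.40)(0.70) = 0.2800
  C_32 = −[(0.55)(-0.10) − (-0.40)(-0.25)] = 0.1550
  C_33 = (0.55)(0.70) − (0.00)(-0.25) = 0.3850
det(I−A) = Σ_j (I−A)_1j·C_1j = (0.55)(0.3800) + (0.00)(0.1550) + (-0.40)(0.1350) = 0.1550
adj(I−A) = Cᵀ =
  [ 0.3800   0.1600   0.2800]
  [ 0.1550   0.3100   0.1550]
  [ 0.1350   0.2200   0.3850]
(I − A)⁻¹ = adj(I−A) / det(I−A) ≈
  [   2.4516     1.0323     1.8065]
  [   1.0000     2.0000     1.0000]
  [   0.8710     1.4194     2.4839]
Δx = (I − A)⁻¹ Δd with Δd having -50 in the Steel component and 0 elsewhere.
So Δx_3 = L_31 · (-50), where L_31 = adj(I−A)_31 / det(I−A) = 0.1350 / 0.1550.
Δx_3 = 0.1350 × (-50) / 0.1550 = -6.75 / 0.1550 ≈ -43.55.

Δx_3 = -43.55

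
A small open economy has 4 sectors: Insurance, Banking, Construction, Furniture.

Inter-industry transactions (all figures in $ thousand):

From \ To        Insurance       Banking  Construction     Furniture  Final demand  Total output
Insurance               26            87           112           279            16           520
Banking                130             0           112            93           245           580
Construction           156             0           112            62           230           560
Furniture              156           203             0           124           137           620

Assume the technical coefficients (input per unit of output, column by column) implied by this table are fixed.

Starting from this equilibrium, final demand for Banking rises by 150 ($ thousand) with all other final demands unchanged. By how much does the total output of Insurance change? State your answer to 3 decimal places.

Δx_I = 106.545

Technical coefficients a_ij = z_ij / X_j:
  a_II = 26/520 = 0.05, a_BI = 130/520 = 0.25, a_CI = 156/520 = 0.30, a_FI = 156/520 = 0.30
  a_IB = 87/580 = 0.15, a_BB = 0/580 = 0.00, a_CB = 0/580 = 0.00, a_FB = 203/580 = 0.35
  a_IC = 112/560 = 0.20, a_BC = 112/560 = 0.20, a_CC = 112/560 = 0.20, a_FC = 0/560 = 0.00
  a_IF = 279/620 = 0.45, a_BF = 93/620 = 0.15, a_CF = 62/620 = 0.10, a_FF = 124/620 = 0.20
I − A =
  [   0.95    -0.15    -0.20    -0.45]
  [  -0.25     1.00    -0.20    -0.15]
  [  -0.30     0.00     0.80    -0.10]
  [  -0.30    -0.35     0.00     0.80]
Compute the cofactors C_ij = (−1)^(i+j)·(3×3 minor ij) of I−A; the adjugate is their transpose:
adj(I−A) = Cᵀ =
  [ 0.5910   0.2290   0.2050   0.4010]
  [ 0.2500   0.4460   0.1740   0.2460]
  [ 0.2630   0.1210   0.4990   0.2330]
  [ 0.3310   0.2810   0.1530   0.6610]
det(I−A) = Σ_j (I−A)_1j·C_1j = (0.95)(0.5910) + (-0.15)(0.2500) + (-0.20)(0.2630) + (-0.45)(0.3310) = 0.3224
(I − A)⁻¹ = adj(I−A) / det(I−A) ≈
  [   1.8331     0.7103     0.6359     1.2438]
  [   0.7754     1.3834     0.5397     0.7630]
  [   0.8158     0.3753     1.5478     0.7227]
  [   1.0267     0.8716     0.4746     2.0502]
Δx = (I − A)⁻¹ Δd with Δd having +150 in the Banking component and 0 elsewhere.
So Δx_I = L_IB · (+150), where L_IB = adj(I−A)_IB / det(I−A) = 0.2290 / 0.3224.
Δx_I = 0.2290 × (+150) / 0.3224 = 34.35 / 0.3224 ≈ 106.545.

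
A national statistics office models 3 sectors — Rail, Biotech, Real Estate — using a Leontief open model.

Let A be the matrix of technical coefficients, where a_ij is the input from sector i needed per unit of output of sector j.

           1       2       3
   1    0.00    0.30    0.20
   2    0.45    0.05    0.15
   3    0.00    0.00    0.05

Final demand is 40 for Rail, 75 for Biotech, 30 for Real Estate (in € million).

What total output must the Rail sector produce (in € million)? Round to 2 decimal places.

I − A =
  [   1.00    -0.30    -0.20]
  [  -0.45     0.95    -0.15]
  [   0.00     0.00     0.95]
Cofactors of I−A, C_ij = (−1)^(i+j)·(minor ij) (rows/columns in the sector order above):
  C_11 = (0.95)(0.95) − (-0.15)(0.00) = 0.9025
  C_12 = −[(-0.45)(0.95) − (-0.15)(0.00)] = 0.4275
  C_13 = (-0.45)(0.00) − (0.95)(0.00) = 0.0000
  C_21 = −[(-0.30)(0.95) − (-0.20)(0.00)] = 0.2850
  C_22 = (1.00)(0.95) − (-0.20)(0.00) = 0.9500
  C_23 = −[(1.00)(0.00) − (-0.30)(0.00)] = 0.0000
  C_31 = (-0.30)(-0.15) − (-0.20)(0.95) = 0.2350
  C_32 = −[(1.00)(-0.15) − (-0.20)(-0.45)] = 0.2400
  C_33 = (1.00)(0.95) − (-0.30)(-0.45) = 0.8150
det(I−A) = Σ_j (I−A)_1j·C_1j = (1.00)(0.9025) + (-0.30)(0.4275) + (-0.20)(0.0000) = 0.77425
adj(I−A) = Cᵀ =
  [ 0.9025   0.2850   0.2350]
  [ 0.4275   0.9500   0.2400]
  [ 0.0000   0.0000   0.8150]
(I − A)⁻¹ = adj(I−A) / det(I−A) ≈
  [   1.1656     0.3681     0.3035]
  [   0.5521     1.2270     0.3100]
  [   0.0000     0.0000     1.0526]
x = (I − A)⁻¹ d = adj(I−A)·d / det(I−A), with det(I−A) = 0.77425:
  x_1 = (0.9025·40 + 0.2850·75 + 0.2350·30) / 0.77425 = 64.525 / 0.77425 ≈ 83.34
  x_2 = (0.4275·40 + 0.9500·75 + 0.2400·30) / 0.77425 = 95.55 / 0.77425 ≈ 123.41
  x_3 = (0.0000·40 + 0.0000·75 + 0.8150·30) / 0.77425 = 24.45 / 0.77425 ≈ 31.58

x_1 = 83.34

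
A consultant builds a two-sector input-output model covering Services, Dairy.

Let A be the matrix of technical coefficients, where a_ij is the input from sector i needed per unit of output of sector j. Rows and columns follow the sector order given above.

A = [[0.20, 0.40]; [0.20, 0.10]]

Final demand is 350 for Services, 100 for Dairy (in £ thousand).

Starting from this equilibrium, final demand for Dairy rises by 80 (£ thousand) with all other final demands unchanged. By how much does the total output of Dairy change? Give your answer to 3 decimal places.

Δx_2 = 100.000

I − A =
  [   0.80    -0.40]
  [  -0.20     0.90]
det(I−A) = (0.80)(0.90) − (-0.40)(-0.20) = 0.6400
adj(I−A) = [[0.90, 0.40], [0.20, 0.80]]
(I − A)⁻¹ = adj(I−A) / det(I−A) ≈
  [   1.4063     0.6250]
  [   0.3125     1.2500]
Δx = (I − A)⁻¹ Δd with Δd having +80 in the Dairy component and 0 elsewhere.
So Δx_2 = L_22 · (+80), where L_22 = adj(I−A)_22 / det(I−A) = 0.80 / 0.6400.
Δx_2 = 0.80 × (+80) / 0.6400 = 64.00 / 0.6400 = 100.000.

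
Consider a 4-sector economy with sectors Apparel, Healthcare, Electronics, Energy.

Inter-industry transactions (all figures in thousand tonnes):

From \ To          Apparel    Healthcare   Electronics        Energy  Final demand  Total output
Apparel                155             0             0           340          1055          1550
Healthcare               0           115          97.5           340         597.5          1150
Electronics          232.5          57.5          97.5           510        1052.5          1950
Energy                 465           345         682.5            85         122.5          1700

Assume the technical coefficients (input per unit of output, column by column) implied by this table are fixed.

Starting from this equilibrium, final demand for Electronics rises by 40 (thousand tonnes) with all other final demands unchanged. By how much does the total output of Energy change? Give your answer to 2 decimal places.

Technical coefficients a_ij = z_ij / X_j:
  a_11 = 155/1550 = 0.10, a_21 = 0/1550 = 0.00, a_31 = 232.5/1550 = 0.15, a_41 = 465/1550 = 0.30
  a_12 = 0/1150 = 0.00, a_22 = 115/1150 = 0.10, a_32 = 57.5/1150 = 0.05, a_42 = 345/1150 = 0.30
  a_13 = 0/1950 = 0.00, a_23 = 97.5/1950 = 0.05, a_33 = 97.5/1950 = 0.05, a_43 = 682.5/1950 = 0.35
  a_14 = 340/1700 = 0.20, a_24 = 340/1700 = 0.20, a_34 = 510/1700 = 0.30, a_44 = 85/1700 = 0.05
I − A =
  [   0.90     0.00     0.00    -0.20]
  [   0.00     0.90    -0.05    -0.20]
  [  -0.15    -0.05     0.95    -0.30]
  [  -0.30    -0.30    -0.35     0.95]
Compute the cofactors C_ij = (−1)^(i+j)·(3×3 minor ij) of I−A; the adjugate is their transpose:
adj(I−A) = Cᵀ =
  [ 0.650375   0.060500   0.066000   0.170500]
  [ 0.079125   0.650250   0.102750   0.186000]
  [ 0.203250   0.129750   0.661500   0.279000]
  [ 0.305250   0.272250   0.297000   0.767250]
det(I−A) = Σ_j (I−A)_1j·C_1j = (0.90)(0.650375) + (0.00)(0.079125) + (0.00)(0.203250) + (-0.20)(0.305250) = 0.5242875
(I − A)⁻¹ = adj(I−A) / det(I−A) ≈
  [   1.2405     0.1154     0.1259     0.3252]
  [   0.1509     1.2403     0.1960     0.3548]
  [   0.3877     0.2475     1.2617     0.5322]
  [   0.5822     0.5193     0.5665     1.4634]
Δx = (I − A)⁻¹ Δd with Δd having +40 in the Electronics component and 0 elsewhere.
So Δx_4 = L_43 · (+40), where L_43 = adj(I−A)_43 / det(I−A) = 0.297000 / 0.5242875.
Δx_4 = 0.297000 × (+40) / 0.5242875 = 11.88 / 0.5242875 ≈ 22.66.

Δx_4 = 22.66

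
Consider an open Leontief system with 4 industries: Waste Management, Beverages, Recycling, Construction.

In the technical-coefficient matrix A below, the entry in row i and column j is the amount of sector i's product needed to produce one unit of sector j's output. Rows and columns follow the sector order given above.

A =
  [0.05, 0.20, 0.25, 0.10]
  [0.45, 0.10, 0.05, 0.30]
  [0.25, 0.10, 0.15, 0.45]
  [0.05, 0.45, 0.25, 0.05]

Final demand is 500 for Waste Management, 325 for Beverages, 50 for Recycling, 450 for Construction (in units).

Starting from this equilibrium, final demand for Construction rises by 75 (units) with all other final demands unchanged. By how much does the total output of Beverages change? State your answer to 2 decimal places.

I − A =
  [   0.95    -0.20    -0.25    -0.10]
  [  -0.45     0.90    -0.05    -0.30]
  [  -0.25    -0.10     0.85    -0.45]
  [  -0.05    -0.45    -0.25     0.95]
Compute the cofactors C_ij = (−1)^(i+j)·(3×3 minor ij) of I−A; the adjugate is their transpose:
adj(I−A) = Cᵀ =
  [ 0.488375   0.254125   0.229250   0.240250]
  [ 0.357250   0.584750   0.238000   0.335000]
  [ 0.335625   0.345375   0.570750   0.414750]
  [ 0.283250   0.381250   0.275000   0.575500]
det(I−A) = Σ_j (I−A)_1j·C_1j = (0.95)(0.488375) + (-0.20)(0.357250) + (-0.25)(0.335625) + (-0.10)(0.283250) = 0.280275
(I − A)⁻¹ = adj(I−A) / det(I−A) ≈
  [   1.7425     0.9067     0.8179     0.8572]
  [   1.2746     2.0863     0.8492     1.1953]
  [   1.1975     1.2323     2.0364     1.4798]
  [   1.0106     1.3603     0.9812     2.0533]
Δx = (I − A)⁻¹ Δd with Δd having +75 in the Construction component and 0 elsewhere.
So Δx_2 = L_24 · (+75), where L_24 = adj(I−A)_24 / det(I−A) = 0.335000 / 0.280275.
Δx_2 = 0.335000 × (+75) / 0.280275 = 25.125 / 0.280275 ≈ 89.64.

Δx_2 = 89.64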